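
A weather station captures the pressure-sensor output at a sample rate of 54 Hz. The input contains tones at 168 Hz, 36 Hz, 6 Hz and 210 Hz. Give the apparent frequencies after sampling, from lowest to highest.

fs/2 = 27 Hz.
168 Hz mod fs = 6 Hz.
6 Hz ≤ fs/2 = 27 Hz, appears at 6 Hz.
36 Hz > fs/2 = 27 Hz, folds to fs − 36 Hz = 18 Hz.
6 Hz ≤ fs/2 = 27 Hz, passes unchanged.
210 Hz mod fs = 48 Hz.
48 Hz > fs/2 = 27 Hz, folds to fs − 48 Hz = 6 Hz.
Distinct values: {6 Hz, 18 Hz}.

6 Hz, 18 Hz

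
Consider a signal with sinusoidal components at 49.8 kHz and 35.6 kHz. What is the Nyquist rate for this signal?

Highest-frequency component: 49.8 kHz.
Nyquist rate = 2 × 49.8 kHz = 99.6 kHz.

99.6 kHz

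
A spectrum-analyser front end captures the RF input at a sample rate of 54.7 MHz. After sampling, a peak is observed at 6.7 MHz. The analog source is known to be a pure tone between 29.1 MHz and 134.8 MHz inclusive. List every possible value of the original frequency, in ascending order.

Frequencies that alias to 6.7 MHz are k·fs ± 6.7 MHz for integer k ≥ 0.
k=0: 6.7 MHz.
k=1: 48 MHz, 61.4 MHz.
k=2: 102.7 MHz, 116.1 MHz.
k=3: 157.4 MHz, 170.8 MHz.
Within [29.1 MHz, 134.8 MHz]: 48 MHz, 61.4 MHz, 102.7 MHz, 116.1 MHz.

48 MHz, 61.4 MHz, 102.7 MHz, 116.1 MHz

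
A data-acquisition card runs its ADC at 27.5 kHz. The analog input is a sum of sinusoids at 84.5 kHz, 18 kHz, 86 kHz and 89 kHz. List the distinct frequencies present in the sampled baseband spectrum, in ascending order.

fs/2 = 13.75 kHz.
84.5 kHz mod fs = 2 kHz.
2 kHz ≤ fs/2 = 13.75 kHz, appears at 2 kHz.
18 kHz > fs/2 = 13.75 kHz, folds to fs − 18 kHz = 9.5 kHz.
86 kHz mod fs = 3.5 kHz.
3.5 kHz ≤ fs/2 = 13.75 kHz, appears at 3.5 kHz.
89 kHz mod fs = 6.5 kHz.
6.5 kHz ≤ fs/2 = 13.75 kHz, appears at 6.5 kHz.
Distinct values: {2 kHz, 3.5 kHz, 6.5 kHz, 9.5 kHz}.

2 kHz, 3.5 kHz, 6.5 kHz, 9.5 kHz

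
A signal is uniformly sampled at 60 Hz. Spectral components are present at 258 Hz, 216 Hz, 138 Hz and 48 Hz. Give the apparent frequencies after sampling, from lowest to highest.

fs/2 = 30 Hz.
258 Hz mod fs = 18 Hz.
18 Hz ≤ fs/2 = 30 Hz, appears at 18 Hz.
216 Hz mod fs = 36 Hz.
36 Hz > fs/2 = 30 Hz, folds to fs − 36 Hz = 24 Hz.
138 Hz mod fs = 18 Hz.
18 Hz ≤ fs/2 = 30 Hz, appears at 18 Hz.
48 Hz > fs/2 = 30 Hz, folds to fs − 48 Hz = 12 Hz.
Distinct values: {12 Hz, 18 Hz, 24 Hz}.

12 Hz, 18 Hz, 24 Hz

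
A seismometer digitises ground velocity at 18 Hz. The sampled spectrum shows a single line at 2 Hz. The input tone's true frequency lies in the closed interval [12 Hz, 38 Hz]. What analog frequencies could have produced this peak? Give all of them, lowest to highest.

16 Hz, 20 Hz, 34 Hz, 38 Hz

Frequencies that alias to 2 Hz are k·fs ± 2 Hz for integer k ≥ 0.
k=0: 2 Hz.
k=1: 16 Hz, 20 Hz.
k=2: 34 Hz, 38 Hz.
k=3: 52 Hz, 56 Hz.
Within [12 Hz, 38 Hz]: 16 Hz, 20 Hz, 34 Hz, 38 Hz.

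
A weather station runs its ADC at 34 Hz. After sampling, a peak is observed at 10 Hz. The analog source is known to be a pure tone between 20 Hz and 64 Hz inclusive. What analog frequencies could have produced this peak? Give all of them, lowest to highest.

24 Hz, 44 Hz, 58 Hz

Frequencies that alias to 10 Hz are k·fs ± 10 Hz for integer k ≥ 0.
k=0: 10 Hz.
k=1: 24 Hz, 44 Hz.
k=2: 58 Hz, 78 Hz.
k=3: 92 Hz, 112 Hz.
Within [20 Hz, 64 Hz]: 24 Hz, 44 Hz, 58 Hz.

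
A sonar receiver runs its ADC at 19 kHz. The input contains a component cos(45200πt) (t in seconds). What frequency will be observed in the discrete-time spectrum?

3.6 kHz

ω = 45200π rad/s → f = ω/(2π) = 22600 Hz = 22.6 kHz.
22.6 kHz mod fs = 3.6 kHz.
3.6 kHz ≤ fs/2 = 9.5 kHz, appears at 3.6 kHz.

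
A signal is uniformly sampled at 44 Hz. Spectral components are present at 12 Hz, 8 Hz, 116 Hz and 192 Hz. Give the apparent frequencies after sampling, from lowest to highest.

8 Hz, 12 Hz, 16 Hz

fs/2 = 22 Hz.
12 Hz ≤ fs/2 = 22 Hz, passes unchanged.
8 Hz ≤ fs/2 = 22 Hz, passes unchanged.
116 Hz mod fs = 28 Hz.
28 Hz > fs/2 = 22 Hz, folds to fs − 28 Hz = 16 Hz.
192 Hz mod fs = 16 Hz.
16 Hz ≤ fs/2 = 22 Hz, appears at 16 Hz.
Distinct values: {8 Hz, 12 Hz, 16 Hz}.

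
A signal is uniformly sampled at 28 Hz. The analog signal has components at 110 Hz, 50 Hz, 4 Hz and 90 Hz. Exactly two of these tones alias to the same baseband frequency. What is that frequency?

fs/2 = 14 Hz.
110 Hz mod fs = 26 Hz.
26 Hz > fs/2 = 14 Hz, folds to fs − 26 Hz = 2 Hz.
50 Hz mod fs = 22 Hz.
22 Hz > fs/2 = 14 Hz, folds to fs − 22 Hz = 6 Hz.
4 Hz ≤ fs/2 = 14 Hz, passes unchanged.
90 Hz mod fs = 6 Hz.
6 Hz ≤ fs/2 = 14 Hz, appears at 6 Hz.
50 Hz and 90 Hz both map to 6 Hz.

6 Hz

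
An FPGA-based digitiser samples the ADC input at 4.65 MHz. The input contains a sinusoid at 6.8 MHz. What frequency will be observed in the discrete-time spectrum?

2.15 MHz

6.8 MHz mod fs = 2.15 MHz.
2.15 MHz ≤ fs/2 = 2.325 MHz, appears at 2.15 MHz.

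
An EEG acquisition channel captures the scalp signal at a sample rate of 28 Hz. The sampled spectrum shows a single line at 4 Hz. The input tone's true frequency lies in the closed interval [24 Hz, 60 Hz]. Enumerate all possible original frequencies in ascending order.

Frequencies that alias to 4 Hz are k·fs ± 4 Hz for integer k ≥ 0.
k=0: 4 Hz.
k=1: 24 Hz, 32 Hz.
k=2: 52 Hz, 60 Hz.
k=3: 80 Hz, 88 Hz.
Within [24 Hz, 60 Hz]: 24 Hz, 32 Hz, 52 Hz, 60 Hz.

24 Hz, 32 Hz, 52 Hz, 60 Hz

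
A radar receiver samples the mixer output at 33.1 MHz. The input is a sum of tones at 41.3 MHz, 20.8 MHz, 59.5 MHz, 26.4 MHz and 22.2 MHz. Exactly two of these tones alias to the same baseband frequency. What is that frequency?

6.7 MHz

fs/2 = 16.55 MHz.
41.3 MHz mod fs = 8.2 MHz.
8.2 MHz ≤ fs/2 = 16.55 MHz, appears at 8.2 MHz.
20.8 MHz > fs/2 = 16.55 MHz, folds to fs − 20.8 MHz = 12.3 MHz.
59.5 MHz mod fs = 26.4 MHz.
26.4 MHz > fs/2 = 16.55 MHz, folds to fs − 26.4 MHz = 6.7 MHz.
26.4 MHz > fs/2 = 16.55 MHz, folds to fs − 26.4 MHz = 6.7 MHz.
22.2 MHz > fs/2 = 16.55 MHz, folds to fs − 22.2 MHz = 10.9 MHz.
26.4 MHz and 59.5 MHz both map to 6.7 MHz.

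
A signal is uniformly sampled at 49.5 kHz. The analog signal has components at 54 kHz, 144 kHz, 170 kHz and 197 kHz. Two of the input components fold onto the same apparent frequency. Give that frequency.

4.5 kHz

fs/2 = 24.75 kHz.
54 kHz mod fs = 4.5 kHz.
4.5 kHz ≤ fs/2 = 24.75 kHz, appears at 4.5 kHz.
144 kHz mod fs = 45 kHz.
45 kHz > fs/2 = 24.75 kHz, folds to fs − 45 kHz = 4.5 kHz.
170 kHz mod fs = 21.5 kHz.
21.5 kHz ≤ fs/2 = 24.75 kHz, appears at 21.5 kHz.
197 kHz mod fs = 48.5 kHz.
48.5 kHz > fs/2 = 24.75 kHz, folds to fs − 48.5 kHz = 1 kHz.
54 kHz and 144 kHz both map to 4.5 kHz.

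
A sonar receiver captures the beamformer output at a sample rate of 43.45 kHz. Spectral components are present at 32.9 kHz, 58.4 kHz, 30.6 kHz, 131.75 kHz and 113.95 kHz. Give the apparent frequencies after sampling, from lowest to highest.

fs/2 = 21.725 kHz.
32.9 kHz > fs/2 = 21.725 kHz, folds to fs − 32.9 kHz = 10.55 kHz.
58.4 kHz mod fs = 14.95 kHz.
14.95 kHz ≤ fs/2 = 21.725 kHz, appears at 14.95 kHz.
30.6 kHz > fs/2 = 21.725 kHz, folds to fs − 30.6 kHz = 12.85 kHz.
131.75 kHz mod fs = 1.4 kHz.
1.4 kHz ≤ fs/2 = 21.725 kHz, appears at 1.4 kHz.
113.95 kHz mod fs = 27.05 kHz.
27.05 kHz > fs/2 = 21.725 kHz, folds to fs − 27.05 kHz = 16.4 kHz.
Distinct values: {1.4 kHz, 10.55 kHz, 12.85 kHz, 14.95 kHz, 16.4 kHz}.

1.4 kHz, 10.55 kHz, 12.85 kHz, 14.95 kHz, 16.4 kHz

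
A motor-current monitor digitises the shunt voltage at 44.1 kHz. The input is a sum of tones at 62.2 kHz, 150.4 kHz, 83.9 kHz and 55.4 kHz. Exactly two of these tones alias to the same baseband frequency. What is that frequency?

18.1 kHz

fs/2 = 22.05 kHz.
62.2 kHz mod fs = 18.1 kHz.
18.1 kHz ≤ fs/2 = 22.05 kHz, appears at 18.1 kHz.
150.4 kHz mod fs = 18.1 kHz.
18.1 kHz ≤ fs/2 = 22.05 kHz, appears at 18.1 kHz.
83.9 kHz mod fs = 39.8 kHz.
39.8 kHz > fs/2 = 22.05 kHz, folds to fs − 39.8 kHz = 4.3 kHz.
55.4 kHz mod fs = 11.3 kHz.
11.3 kHz ≤ fs/2 = 22.05 kHz, appears at 11.3 kHz.
62.2 kHz and 150.4 kHz both map to 18.1 kHz.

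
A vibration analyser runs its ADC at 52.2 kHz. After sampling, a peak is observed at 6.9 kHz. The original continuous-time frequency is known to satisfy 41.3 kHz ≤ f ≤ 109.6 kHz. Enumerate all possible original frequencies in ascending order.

Frequencies that alias to 6.9 kHz are k·fs ± 6.9 kHz for integer k ≥ 0.
k=0: 6.9 kHz.
k=1: 45.3 kHz, 59.1 kHz.
k=2: 97.5 kHz, 111.3 kHz.
k=3: 149.7 kHz, 163.5 kHz.
Within [41.3 kHz, 109.6 kHz]: 45.3 kHz, 59.1 kHz, 97.5 kHz.

45.3 kHz, 59.1 kHz, 97.5 kHz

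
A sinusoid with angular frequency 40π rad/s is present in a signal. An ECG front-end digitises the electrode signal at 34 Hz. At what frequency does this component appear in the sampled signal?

14 Hz

ω = 40π rad/s → f = ω/(2π) = 20 Hz.
20 Hz > fs/2 = 17 Hz, folds to fs − 20 Hz = 14 Hz.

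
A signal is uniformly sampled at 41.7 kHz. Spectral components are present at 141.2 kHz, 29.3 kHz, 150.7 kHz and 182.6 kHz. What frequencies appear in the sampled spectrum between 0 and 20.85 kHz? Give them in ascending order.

12.4 kHz, 15.8 kHz, 16.1 kHz

fs/2 = 20.85 kHz.
141.2 kHz mod fs = 16.1 kHz.
16.1 kHz ≤ fs/2 = 20.85 kHz, appears at 16.1 kHz.
29.3 kHz > fs/2 = 20.85 kHz, folds to fs − 29.3 kHz = 12.4 kHz.
150.7 kHz mod fs = 25.6 kHz.
25.6 kHz > fs/2 = 20.85 kHz, folds to fs − 25.6 kHz = 16.1 kHz.
182.6 kHz mod fs = 15.8 kHz.
15.8 kHz ≤ fs/2 = 20.85 kHz, appears at 15.8 kHz.
Distinct values: {12.4 kHz, 15.8 kHz, 16.1 kHz}.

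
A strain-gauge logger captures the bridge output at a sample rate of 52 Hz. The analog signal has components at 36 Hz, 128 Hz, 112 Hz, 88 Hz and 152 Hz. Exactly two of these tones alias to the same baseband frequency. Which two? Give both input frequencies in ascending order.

36 Hz, 88 Hz

fs/2 = 26 Hz.
36 Hz > fs/2 = 26 Hz, folds to fs − 36 Hz = 16 Hz.
128 Hz mod fs = 24 Hz.
24 Hz ≤ fs/2 = 26 Hz, appears at 24 Hz.
112 Hz mod fs = 8 Hz.
8 Hz ≤ fs/2 = 26 Hz, appears at 8 Hz.
88 Hz mod fs = 36 Hz.
36 Hz > fs/2 = 26 Hz, folds to fs − 36 Hz = 16 Hz.
152 Hz mod fs = 48 Hz.
48 Hz > fs/2 = 26 Hz, folds to fs − 48 Hz = 4 Hz.
36 Hz and 88 Hz both map to 16 Hz.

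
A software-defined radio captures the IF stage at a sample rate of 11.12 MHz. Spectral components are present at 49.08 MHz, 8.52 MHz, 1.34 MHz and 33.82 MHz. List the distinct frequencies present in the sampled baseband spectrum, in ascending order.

fs/2 = 5.56 MHz.
49.08 MHz mod fs = 4.6 MHz.
4.6 MHz ≤ fs/2 = 5.56 MHz, appears at 4.6 MHz.
8.52 MHz > fs/2 = 5.56 MHz, folds to fs − 8.52 MHz = 2.6 MHz.
1.34 MHz ≤ fs/2 = 5.56 MHz, passes unchanged.
33.82 MHz mod fs = 0.46 MHz.
0.46 MHz ≤ fs/2 = 5.56 MHz, appears at 0.46 MHz.
Distinct values: {0.46 MHz, 1.34 MHz, 2.6 MHz, 4.6 MHz}.

0.46 MHz, 1.34 MHz, 2.6 MHz, 4.6 MHz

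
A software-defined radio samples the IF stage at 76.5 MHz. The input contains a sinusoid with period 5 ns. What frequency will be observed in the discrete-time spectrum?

T = 5 ns → f = 1/T = 200 MHz.
200 MHz mod fs = 47 MHz.
47 MHz > fs/2 = 38.25 MHz, folds to fs − 47 MHz = 29.5 MHz.

29.5 MHz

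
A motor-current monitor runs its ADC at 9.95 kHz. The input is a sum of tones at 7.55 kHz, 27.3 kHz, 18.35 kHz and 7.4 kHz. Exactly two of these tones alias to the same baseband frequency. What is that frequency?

2.55 kHz

fs/2 = 4.975 kHz.
7.55 kHz > fs/2 = 4.975 kHz, folds to fs − 7.55 kHz = 2.4 kHz.
27.3 kHz mod fs = 7.4 kHz.
7.4 kHz > fs/2 = 4.975 kHz, folds to fs − 7.4 kHz = 2.55 kHz.
18.35 kHz mod fs = 8.4 kHz.
8.4 kHz > fs/2 = 4.975 kHz, folds to fs − 8.4 kHz = 1.55 kHz.
7.4 kHz > fs/2 = 4.975 kHz, folds to fs − 7.4 kHz = 2.55 kHz.
7.4 kHz and 27.3 kHz both map to 2.55 kHz.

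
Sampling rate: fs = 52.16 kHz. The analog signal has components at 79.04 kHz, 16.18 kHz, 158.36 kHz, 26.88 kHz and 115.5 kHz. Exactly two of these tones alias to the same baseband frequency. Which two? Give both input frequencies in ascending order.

26.88 kHz, 79.04 kHz

fs/2 = 26.08 kHz.
79.04 kHz mod fs = 26.88 kHz.
26.88 kHz > fs/2 = 26.08 kHz, folds to fs − 26.88 kHz = 25.28 kHz.
16.18 kHz ≤ fs/2 = 26.08 kHz, passes unchanged.
158.36 kHz mod fs = 1.88 kHz.
1.88 kHz ≤ fs/2 = 26.08 kHz, appears at 1.88 kHz.
26.88 kHz > fs/2 = 26.08 kHz, folds to fs − 26.88 kHz = 25.28 kHz.
115.5 kHz mod fs = 11.18 kHz.
11.18 kHz ≤ fs/2 = 26.08 kHz, appears at 11.18 kHz.
26.88 kHz and 79.04 kHz both map to 25.28 kHz.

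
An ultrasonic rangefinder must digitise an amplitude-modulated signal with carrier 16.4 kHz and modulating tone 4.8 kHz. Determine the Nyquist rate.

42.4 kHz

AM sidebands sit at fc ± fm = 11.6 kHz and 21.2 kHz.
Highest-frequency component: 21.2 kHz.
Nyquist rate = 2 × 21.2 kHz = 42.4 kHz.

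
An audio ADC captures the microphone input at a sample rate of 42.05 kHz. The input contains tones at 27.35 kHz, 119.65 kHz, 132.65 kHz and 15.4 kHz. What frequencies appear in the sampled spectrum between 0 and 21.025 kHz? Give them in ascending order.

fs/2 = 21.025 kHz.
27.35 kHz > fs/2 = 21.025 kHz, folds to fs − 27.35 kHz = 14.7 kHz.
119.65 kHz mod fs = 35.55 kHz.
35.55 kHz > fs/2 = 21.025 kHz, folds to fs − 35.55 kHz = 6.5 kHz.
132.65 kHz mod fs = 6.5 kHz.
6.5 kHz ≤ fs/2 = 21.025 kHz, appears at 6.5 kHz.
15.4 kHz ≤ fs/2 = 21.025 kHz, passes unchanged.
Distinct values: {6.5 kHz, 14.7 kHz, 15.4 kHz}.

6.5 kHz, 14.7 kHz, 15.4 kHz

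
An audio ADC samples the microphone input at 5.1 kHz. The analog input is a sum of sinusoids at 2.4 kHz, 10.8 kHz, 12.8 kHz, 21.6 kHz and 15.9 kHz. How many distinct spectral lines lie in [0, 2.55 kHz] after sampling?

fs/2 = 2.55 kHz.
2.4 kHz ≤ fs/2 = 2.55 kHz, passes unchanged.
10.8 kHz mod fs = 0.6 kHz.
0.6 kHz ≤ fs/2 = 2.55 kHz, appears at 0.6 kHz.
12.8 kHz mod fs = 2.6 kHz.
2.6 kHz > fs/2 = 2.55 kHz, folds to fs − 2.6 kHz = 2.5 kHz.
21.6 kHz mod fs = 1.2 kHz.
1.2 kHz ≤ fs/2 = 2.55 kHz, appears at 1.2 kHz.
15.9 kHz mod fs = 0.6 kHz.
0.6 kHz ≤ fs/2 = 2.55 kHz, appears at 0.6 kHz.
Distinct values: {0.6 kHz, 1.2 kHz, 2.4 kHz, 2.5 kHz} → 4.

4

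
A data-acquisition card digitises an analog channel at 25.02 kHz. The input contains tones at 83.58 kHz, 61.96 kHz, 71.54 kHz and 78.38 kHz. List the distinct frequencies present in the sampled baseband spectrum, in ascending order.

3.32 kHz, 3.52 kHz, 8.52 kHz, 11.92 kHz

fs/2 = 12.51 kHz.
83.58 kHz mod fs = 8.52 kHz.
8.52 kHz ≤ fs/2 = 12.51 kHz, appears at 8.52 kHz.
61.96 kHz mod fs = 11.92 kHz.
11.92 kHz ≤ fs/2 = 12.51 kHz, appears at 11.92 kHz.
71.54 kHz mod fs = 21.5 kHz.
21.5 kHz > fs/2 = 12.51 kHz, folds to fs − 21.5 kHz = 3.52 kHz.
78.38 kHz mod fs = 3.32 kHz.
3.32 kHz ≤ fs/2 = 12.51 kHz, appears at 3.32 kHz.
Distinct values: {3.32 kHz, 3.52 kHz, 8.52 kHz, 11.92 kHz}.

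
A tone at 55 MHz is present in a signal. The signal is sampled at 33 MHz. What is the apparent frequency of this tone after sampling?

55 MHz mod fs = 22 MHz.
22 MHz > fs/2 = 16.5 MHz, folds to fs − 22 MHz = 11 MHz.

11 MHz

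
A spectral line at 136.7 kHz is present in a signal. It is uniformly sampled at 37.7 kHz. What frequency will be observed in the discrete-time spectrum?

14.1 kHz

136.7 kHz mod fs = 23.6 kHz.
23.6 kHz > fs/2 = 18.85 kHz, folds to fs − 23.6 kHz = 14.1 kHz.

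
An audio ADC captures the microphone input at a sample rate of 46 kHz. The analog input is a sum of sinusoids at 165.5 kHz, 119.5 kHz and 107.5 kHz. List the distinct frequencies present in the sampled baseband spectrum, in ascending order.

fs/2 = 23 kHz.
165.5 kHz mod fs = 27.5 kHz.
27.5 kHz > fs/2 = 23 kHz, folds to fs − 27.5 kHz = 18.5 kHz.
119.5 kHz mod fs = 27.5 kHz.
27.5 kHz > fs/2 = 23 kHz, folds to fs − 27.5 kHz = 18.5 kHz.
107.5 kHz mod fs = 15.5 kHz.
15.5 kHz ≤ fs/2 = 23 kHz, appears at 15.5 kHz.
Distinct values: {15.5 kHz, 18.5 kHz}.

15.5 kHz, 18.5 kHz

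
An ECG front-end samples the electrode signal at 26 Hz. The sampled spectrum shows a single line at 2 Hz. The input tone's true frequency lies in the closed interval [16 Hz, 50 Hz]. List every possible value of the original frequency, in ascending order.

24 Hz, 28 Hz, 50 Hz

Frequencies that alias to 2 Hz are k·fs ± 2 Hz for integer k ≥ 0.
k=0: 2 Hz.
k=1: 24 Hz, 28 Hz.
k=2: 50 Hz, 54 Hz.
k=3: 76 Hz, 80 Hz.
Within [16 Hz, 50 Hz]: 24 Hz, 28 Hz, 50 Hz.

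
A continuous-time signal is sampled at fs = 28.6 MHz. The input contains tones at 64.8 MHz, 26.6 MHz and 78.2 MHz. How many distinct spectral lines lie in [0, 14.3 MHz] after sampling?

2

fs/2 = 14.3 MHz.
64.8 MHz mod fs = 7.6 MHz.
7.6 MHz ≤ fs/2 = 14.3 MHz, appears at 7.6 MHz.
26.6 MHz > fs/2 = 14.3 MHz, folds to fs − 26.6 MHz = 2 MHz.
78.2 MHz mod fs = 21 MHz.
21 MHz > fs/2 = 14.3 MHz, folds to fs − 21 MHz = 7.6 MHz.
Distinct values: {2 MHz, 7.6 MHz} → 2.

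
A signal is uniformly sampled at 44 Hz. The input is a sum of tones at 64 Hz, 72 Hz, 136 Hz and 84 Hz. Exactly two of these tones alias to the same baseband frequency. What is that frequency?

fs/2 = 22 Hz.
64 Hz mod fs = 20 Hz.
20 Hz ≤ fs/2 = 22 Hz, appears at 20 Hz.
72 Hz mod fs = 28 Hz.
28 Hz > fs/2 = 22 Hz, folds to fs − 28 Hz = 16 Hz.
136 Hz mod fs = 4 Hz.
4 Hz ≤ fs/2 = 22 Hz, appears at 4 Hz.
84 Hz mod fs = 40 Hz.
40 Hz > fs/2 = 22 Hz, folds to fs − 40 Hz = 4 Hz.
84 Hz and 136 Hz both map to 4 Hz.

4 Hz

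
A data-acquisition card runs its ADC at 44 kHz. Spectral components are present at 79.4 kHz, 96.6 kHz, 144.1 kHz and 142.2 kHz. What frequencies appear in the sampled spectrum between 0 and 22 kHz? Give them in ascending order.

fs/2 = 22 kHz.
79.4 kHz mod fs = 35.4 kHz.
35.4 kHz > fs/2 = 22 kHz, folds to fs − 35.4 kHz = 8.6 kHz.
96.6 kHz mod fs = 8.6 kHz.
8.6 kHz ≤ fs/2 = 22 kHz, appears at 8.6 kHz.
144.1 kHz mod fs = 12.1 kHz.
12.1 kHz ≤ fs/2 = 22 kHz, appears at 12.1 kHz.
142.2 kHz mod fs = 10.2 kHz.
10.2 kHz ≤ fs/2 = 22 kHz, appears at 10.2 kHz.
Distinct values: {8.6 kHz, 10.2 kHz, 12.1 kHz}.

8.6 kHz, 10.2 kHz, 12.1 kHz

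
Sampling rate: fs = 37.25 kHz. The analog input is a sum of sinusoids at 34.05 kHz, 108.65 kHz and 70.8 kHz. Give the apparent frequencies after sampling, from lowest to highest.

fs/2 = 18.625 kHz.
34.05 kHz > fs/2 = 18.625 kHz, folds to fs − 34.05 kHz = 3.2 kHz.
108.65 kHz mod fs = 34.15 kHz.
34.15 kHz > fs/2 = 18.625 kHz, folds to fs − 34.15 kHz = 3.1 kHz.
70.8 kHz mod fs = 33.55 kHz.
33.55 kHz > fs/2 = 18.625 kHz, folds to fs − 33.55 kHz = 3.7 kHz.
Distinct values: {3.1 kHz, 3.2 kHz, 3.7 kHz}.

3.1 kHz, 3.2 kHz, 3.7 kHz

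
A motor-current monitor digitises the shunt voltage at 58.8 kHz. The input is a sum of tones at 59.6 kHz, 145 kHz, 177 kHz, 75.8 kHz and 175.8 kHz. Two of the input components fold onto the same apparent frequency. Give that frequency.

fs/2 = 29.4 kHz.
59.6 kHz mod fs = 0.8 kHz.
0.8 kHz ≤ fs/2 = 29.4 kHz, appears at 0.8 kHz.
145 kHz mod fs = 27.4 kHz.
27.4 kHz ≤ fs/2 = 29.4 kHz, appears at 27.4 kHz.
177 kHz mod fs = 0.6 kHz.
0.6 kHz ≤ fs/2 = 29.4 kHz, appears at 0.6 kHz.
75.8 kHz mod fs = 17 kHz.
17 kHz ≤ fs/2 = 29.4 kHz, appears at 17 kHz.
175.8 kHz mod fs = 58.2 kHz.
58.2 kHz > fs/2 = 29.4 kHz, folds to fs − 58.2 kHz = 0.6 kHz.
175.8 kHz and 177 kHz both map to 0.6 kHz.

0.6 kHz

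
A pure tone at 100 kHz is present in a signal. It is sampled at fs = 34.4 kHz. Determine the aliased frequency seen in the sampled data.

100 kHz mod fs = 31.2 kHz.
31.2 kHz > fs/2 = 17.2 kHz, folds to fs − 31.2 kHz = 3.2 kHz.

3.2 kHz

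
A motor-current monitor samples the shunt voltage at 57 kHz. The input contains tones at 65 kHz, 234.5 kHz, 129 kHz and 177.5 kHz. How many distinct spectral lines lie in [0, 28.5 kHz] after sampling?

3

fs/2 = 28.5 kHz.
65 kHz mod fs = 8 kHz.
8 kHz ≤ fs/2 = 28.5 kHz, appears at 8 kHz.
234.5 kHz mod fs = 6.5 kHz.
6.5 kHz ≤ fs/2 = 28.5 kHz, appears at 6.5 kHz.
129 kHz mod fs = 15 kHz.
15 kHz ≤ fs/2 = 28.5 kHz, appears at 15 kHz.
177.5 kHz mod fs = 6.5 kHz.
6.5 kHz ≤ fs/2 = 28.5 kHz, appears at 6.5 kHz.
Distinct values: {6.5 kHz, 8 kHz, 15 kHz} → 3.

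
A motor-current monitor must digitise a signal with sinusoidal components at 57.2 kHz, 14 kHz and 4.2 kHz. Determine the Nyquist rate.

Highest-frequency component: 57.2 kHz.
Nyquist rate = 2 × 57.2 kHz = 114.4 kHz.

114.4 kHz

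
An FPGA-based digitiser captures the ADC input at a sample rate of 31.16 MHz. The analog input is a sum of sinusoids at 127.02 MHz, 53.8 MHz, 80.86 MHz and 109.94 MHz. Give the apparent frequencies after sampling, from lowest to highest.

2.38 MHz, 8.52 MHz, 12.62 MHz, 14.7 MHz

fs/2 = 15.58 MHz.
127.02 MHz mod fs = 2.38 MHz.
2.38 MHz ≤ fs/2 = 15.58 MHz, appears at 2.38 MHz.
53.8 MHz mod fs = 22.64 MHz.
22.64 MHz > fs/2 = 15.58 MHz, folds to fs − 22.64 MHz = 8.52 MHz.
80.86 MHz mod fs = 18.54 MHz.
18.54 MHz > fs/2 = 15.58 MHz, folds to fs − 18.54 MHz = 12.62 MHz.
109.94 MHz mod fs = 16.46 MHz.
16.46 MHz > fs/2 = 15.58 MHz, folds to fs − 16.46 MHz = 14.7 MHz.
Distinct values: {2.38 MHz, 8.52 MHz, 12.62 MHz, 14.7 MHz}.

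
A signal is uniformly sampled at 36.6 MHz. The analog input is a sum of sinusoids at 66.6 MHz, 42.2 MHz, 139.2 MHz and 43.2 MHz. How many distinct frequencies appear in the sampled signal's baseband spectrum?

3

fs/2 = 18.3 MHz.
66.6 MHz mod fs = 30 MHz.
30 MHz > fs/2 = 18.3 MHz, folds to fs − 30 MHz = 6.6 MHz.
42.2 MHz mod fs = 5.6 MHz.
5.6 MHz ≤ fs/2 = 18.3 MHz, appears at 5.6 MHz.
139.2 MHz mod fs = 29.4 MHz.
29.4 MHz > fs/2 = 18.3 MHz, folds to fs − 29.4 MHz = 7.2 MHz.
43.2 MHz mod fs = 6.6 MHz.
6.6 MHz ≤ fs/2 = 18.3 MHz, appears at 6.6 MHz.
Distinct values: {5.6 MHz, 6.6 MHz, 7.2 MHz} → 3.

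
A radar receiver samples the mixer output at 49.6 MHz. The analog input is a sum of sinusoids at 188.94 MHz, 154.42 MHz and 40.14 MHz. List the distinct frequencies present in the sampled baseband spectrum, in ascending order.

fs/2 = 24.8 MHz.
188.94 MHz mod fs = 40.14 MHz.
40.14 MHz > fs/2 = 24.8 MHz, folds to fs − 40.14 MHz = 9.46 MHz.
154.42 MHz mod fs = 5.62 MHz.
5.62 MHz ≤ fs/2 = 24.8 MHz, appears at 5.62 MHz.
40.14 MHz > fs/2 = 24.8 MHz, folds to fs − 40.14 MHz = 9.46 MHz.
Distinct values: {5.62 MHz, 9.46 MHz}.

5.62 MHz, 9.46 MHz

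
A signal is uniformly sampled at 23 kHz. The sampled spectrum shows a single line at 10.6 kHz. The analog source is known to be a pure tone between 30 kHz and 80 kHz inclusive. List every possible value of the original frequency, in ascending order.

33.6 kHz, 35.4 kHz, 56.6 kHz, 58.4 kHz, 79.6 kHz

Frequencies that alias to 10.6 kHz are k·fs ± 10.6 kHz for integer k ≥ 0.
k=0: 10.6 kHz.
k=1: 12.4 kHz, 33.6 kHz.
k=2: 35.4 kHz, 56.6 kHz.
k=3: 58.4 kHz, 79.6 kHz.
k=4: 81.4 kHz, 102.6 kHz.
Within [30 kHz, 80 kHz]: 33.6 kHz, 35.4 kHz, 56.6 kHz, 58.4 kHz, 79.6 kHz.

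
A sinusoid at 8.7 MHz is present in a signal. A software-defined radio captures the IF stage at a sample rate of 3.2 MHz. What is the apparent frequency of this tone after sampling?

8.7 MHz mod fs = 2.3 MHz.
2.3 MHz > fs/2 = 1.6 MHz, folds to fs − 2.3 MHz = 0.9 MHz.

0.9 MHz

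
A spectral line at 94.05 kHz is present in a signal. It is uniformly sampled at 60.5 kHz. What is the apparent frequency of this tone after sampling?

26.95 kHz

94.05 kHz mod fs = 33.55 kHz.
33.55 kHz > fs/2 = 30.25 kHz, folds to fs − 33.55 kHz = 26.95 kHz.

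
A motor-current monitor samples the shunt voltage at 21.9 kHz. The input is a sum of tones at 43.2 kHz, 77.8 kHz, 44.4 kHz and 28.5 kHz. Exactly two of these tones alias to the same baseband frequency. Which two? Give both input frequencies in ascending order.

fs/2 = 10.95 kHz.
43.2 kHz mod fs = 21.3 kHz.
21.3 kHz > fs/2 = 10.95 kHz, folds to fs − 21.3 kHz = 0.6 kHz.
77.8 kHz mod fs = 12.1 kHz.
12.1 kHz > fs/2 = 10.95 kHz, folds to fs − 12.1 kHz = 9.8 kHz.
44.4 kHz mod fs = 0.6 kHz.
0.6 kHz ≤ fs/2 = 10.95 kHz, appears at 0.6 kHz.
28.5 kHz mod fs = 6.6 kHz.
6.6 kHz ≤ fs/2 = 10.95 kHz, appears at 6.6 kHz.
43.2 kHz and 44.4 kHz both map to 0.6 kHz.

43.2 kHz, 44.4 kHz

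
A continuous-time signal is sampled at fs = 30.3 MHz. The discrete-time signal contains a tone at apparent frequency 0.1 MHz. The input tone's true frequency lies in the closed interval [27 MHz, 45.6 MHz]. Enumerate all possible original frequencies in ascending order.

30.2 MHz, 30.4 MHz

Frequencies that alias to 0.1 MHz are k·fs ± 0.1 MHz for integer k ≥ 0.
k=0: 0.1 MHz.
k=1: 30.2 MHz, 30.4 MHz.
k=2: 60.5 MHz, 60.7 MHz.
Within [27 MHz, 45.6 MHz]: 30.2 MHz, 30.4 MHz.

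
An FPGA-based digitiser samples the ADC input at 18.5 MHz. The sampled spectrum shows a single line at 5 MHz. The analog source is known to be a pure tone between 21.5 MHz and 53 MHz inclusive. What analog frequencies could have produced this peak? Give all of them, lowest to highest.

23.5 MHz, 32 MHz, 42 MHz, 50.5 MHz

Frequencies that alias to 5 MHz are k·fs ± 5 MHz for integer k ≥ 0.
k=0: 5 MHz.
k=1: 13.5 MHz, 23.5 MHz.
k=2: 32 MHz, 42 MHz.
k=3: 50.5 MHz, 60.5 MHz.
k=4: 69 MHz, 79 MHz.
Within [21.5 MHz, 53 MHz]: 23.5 MHz, 32 MHz, 42 MHz, 50.5 MHz.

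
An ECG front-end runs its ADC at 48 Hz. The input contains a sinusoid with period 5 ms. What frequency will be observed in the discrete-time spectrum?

8 Hz

T = 5 ms → f = 1/T = 200 Hz.
200 Hz mod fs = 8 Hz.
8 Hz ≤ fs/2 = 24 Hz, appears at 8 Hz.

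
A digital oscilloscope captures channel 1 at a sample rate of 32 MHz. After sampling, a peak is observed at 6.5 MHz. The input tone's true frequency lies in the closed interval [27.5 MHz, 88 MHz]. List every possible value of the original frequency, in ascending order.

38.5 MHz, 57.5 MHz, 70.5 MHz

Frequencies that alias to 6.5 MHz are k·fs ± 6.5 MHz for integer k ≥ 0.
k=0: 6.5 MHz.
k=1: 25.5 MHz, 38.5 MHz.
k=2: 57.5 MHz, 70.5 MHz.
k=3: 89.5 MHz, 102.5 MHz.
Within [27.5 MHz, 88 MHz]: 38.5 MHz, 57.5 MHz, 70.5 MHz.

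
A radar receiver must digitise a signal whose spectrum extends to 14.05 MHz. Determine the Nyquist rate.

28.1 MHz

Nyquist rate = 2 × 14.05 MHz = 28.1 MHz.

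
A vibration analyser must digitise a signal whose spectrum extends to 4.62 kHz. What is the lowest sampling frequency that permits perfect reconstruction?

9.24 kHz

Nyquist rate = 2 × 4.62 kHz = 9.24 kHz.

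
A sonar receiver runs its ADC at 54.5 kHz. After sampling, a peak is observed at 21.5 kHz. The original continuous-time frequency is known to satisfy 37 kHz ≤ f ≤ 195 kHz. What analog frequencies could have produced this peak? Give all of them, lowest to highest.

76 kHz, 87.5 kHz, 130.5 kHz, 142 kHz, 185 kHz

Frequencies that alias to 21.5 kHz are k·fs ± 21.5 kHz for integer k ≥ 0.
k=0: 21.5 kHz.
k=1: 33 kHz, 76 kHz.
k=2: 87.5 kHz, 130.5 kHz.
k=3: 142 kHz, 185 kHz.
k=4: 196.5 kHz, 239.5 kHz.
Within [37 kHz, 195 kHz]: 76 kHz, 87.5 kHz, 130.5 kHz, 142 kHz, 185 kHz.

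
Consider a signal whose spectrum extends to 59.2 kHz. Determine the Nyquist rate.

Nyquist rate = 2 × 59.2 kHz = 118.4 kHz.

118.4 kHz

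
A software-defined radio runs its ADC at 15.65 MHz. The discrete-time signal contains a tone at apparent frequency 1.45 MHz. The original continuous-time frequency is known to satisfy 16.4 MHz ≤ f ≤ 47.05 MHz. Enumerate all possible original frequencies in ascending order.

Frequencies that alias to 1.45 MHz are k·fs ± 1.45 MHz for integer k ≥ 0.
k=0: 1.45 MHz.
k=1: 14.2 MHz, 17.1 MHz.
k=2: 29.85 MHz, 32.75 MHz.
k=3: 45.5 MHz, 48.4 MHz.
k=4: 61.15 MHz, 64.05 MHz.
Within [16.4 MHz, 47.05 MHz]: 17.1 MHz, 29.85 MHz, 32.75 MHz, 45.5 MHz.

17.1 MHz, 29.85 MHz, 32.75 MHz, 45.5 MHz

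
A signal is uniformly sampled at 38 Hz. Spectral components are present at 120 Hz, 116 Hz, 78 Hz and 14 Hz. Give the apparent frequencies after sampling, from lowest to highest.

fs/2 = 19 Hz.
120 Hz mod fs = 6 Hz.
6 Hz ≤ fs/2 = 19 Hz, appears at 6 Hz.
116 Hz mod fs = 2 Hz.
2 Hz ≤ fs/2 = 19 Hz, appears at 2 Hz.
78 Hz mod fs = 2 Hz.
2 Hz ≤ fs/2 = 19 Hz, appears at 2 Hz.
14 Hz ≤ fs/2 = 19 Hz, passes unchanged.
Distinct values: {2 Hz, 6 Hz, 14 Hz}.

2 Hz, 6 Hz, 14 Hz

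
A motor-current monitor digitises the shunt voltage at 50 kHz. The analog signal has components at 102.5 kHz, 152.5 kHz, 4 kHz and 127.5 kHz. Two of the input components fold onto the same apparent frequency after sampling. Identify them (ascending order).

fs/2 = 25 kHz.
102.5 kHz mod fs = 2.5 kHz.
2.5 kHz ≤ fs/2 = 25 kHz, appears at 2.5 kHz.
152.5 kHz mod fs = 2.5 kHz.
2.5 kHz ≤ fs/2 = 25 kHz, appears at 2.5 kHz.
4 kHz ≤ fs/2 = 25 kHz, passes unchanged.
127.5 kHz mod fs = 27.5 kHz.
27.5 kHz > fs/2 = 25 kHz, folds to fs − 27.5 kHz = 22.5 kHz.
102.5 kHz and 152.5 kHz both map to 2.5 kHz.

102.5 kHz, 152.5 kHz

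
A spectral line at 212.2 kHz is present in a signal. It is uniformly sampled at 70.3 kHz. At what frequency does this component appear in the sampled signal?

212.2 kHz mod fs = 1.3 kHz.
1.3 kHz ≤ fs/2 = 35.15 kHz, appears at 1.3 kHz.

1.3 kHz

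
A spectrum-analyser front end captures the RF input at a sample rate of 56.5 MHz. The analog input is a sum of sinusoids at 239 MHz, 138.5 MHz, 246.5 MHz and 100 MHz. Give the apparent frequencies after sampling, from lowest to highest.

fs/2 = 28.25 MHz.
239 MHz mod fs = 13 MHz.
13 MHz ≤ fs/2 = 28.25 MHz, appears at 13 MHz.
138.5 MHz mod fs = 25.5 MHz.
25.5 MHz ≤ fs/2 = 28.25 MHz, appears at 25.5 MHz.
246.5 MHz mod fs = 20.5 MHz.
20.5 MHz ≤ fs/2 = 28.25 MHz, appears at 20.5 MHz.
100 MHz mod fs = 43.5 MHz.
43.5 MHz > fs/2 = 28.25 MHz, folds to fs − 43.5 MHz = 13 MHz.
Distinct values: {13 MHz, 20.5 MHz, 25.5 MHz}.

13 MHz, 20.5 MHz, 25.5 MHz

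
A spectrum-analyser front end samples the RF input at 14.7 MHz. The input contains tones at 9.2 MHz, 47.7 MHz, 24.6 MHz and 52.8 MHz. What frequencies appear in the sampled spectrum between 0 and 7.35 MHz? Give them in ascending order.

3.6 MHz, 4.8 MHz, 5.5 MHz, 6 MHz

fs/2 = 7.35 MHz.
9.2 MHz > fs/2 = 7.35 MHz, folds to fs − 9.2 MHz = 5.5 MHz.
47.7 MHz mod fs = 3.6 MHz.
3.6 MHz ≤ fs/2 = 7.35 MHz, appears at 3.6 MHz.
24.6 MHz mod fs = 9.9 MHz.
9.9 MHz > fs/2 = 7.35 MHz, folds to fs − 9.9 MHz = 4.8 MHz.
52.8 MHz mod fs = 8.7 MHz.
8.7 MHz > fs/2 = 7.35 MHz, folds to fs − 8.7 MHz = 6 MHz.
Distinct values: {3.6 MHz, 4.8 MHz, 5.5 MHz, 6 MHz}.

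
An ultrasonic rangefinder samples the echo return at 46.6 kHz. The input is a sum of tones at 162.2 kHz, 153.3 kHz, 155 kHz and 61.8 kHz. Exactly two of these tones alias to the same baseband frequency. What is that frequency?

15.2 kHz

fs/2 = 23.3 kHz.
162.2 kHz mod fs = 22.4 kHz.
22.4 kHz ≤ fs/2 = 23.3 kHz, appears at 22.4 kHz.
153.3 kHz mod fs = 13.5 kHz.
13.5 kHz ≤ fs/2 = 23.3 kHz, appears at 13.5 kHz.
155 kHz mod fs = 15.2 kHz.
15.2 kHz ≤ fs/2 = 23.3 kHz, appears at 15.2 kHz.
61.8 kHz mod fs = 15.2 kHz.
15.2 kHz ≤ fs/2 = 23.3 kHz, appears at 15.2 kHz.
61.8 kHz and 155 kHz both map to 15.2 kHz.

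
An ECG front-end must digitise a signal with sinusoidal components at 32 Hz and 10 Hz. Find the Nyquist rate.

64 Hz

Highest-frequency component: 32 Hz.
Nyquist rate = 2 × 32 Hz = 64 Hz.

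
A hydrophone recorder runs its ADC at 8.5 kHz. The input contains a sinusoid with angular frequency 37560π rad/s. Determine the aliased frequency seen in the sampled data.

1.78 kHz

ω = 37560π rad/s → f = ω/(2π) = 18780 Hz = 18.78 kHz.
18.78 kHz mod fs = 1.78 kHz.
1.78 kHz ≤ fs/2 = 4.25 kHz, appears at 1.78 kHz.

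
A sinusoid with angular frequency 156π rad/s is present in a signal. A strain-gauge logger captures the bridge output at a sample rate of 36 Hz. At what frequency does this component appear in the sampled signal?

6 Hz

ω = 156π rad/s → f = ω/(2π) = 78 Hz.
78 Hz mod fs = 6 Hz.
6 Hz ≤ fs/2 = 18 Hz, appears at 6 Hz.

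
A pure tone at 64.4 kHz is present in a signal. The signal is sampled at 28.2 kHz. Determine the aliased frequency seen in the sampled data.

8 kHz

64.4 kHz mod fs = 8 kHz.
8 kHz ≤ fs/2 = 14.1 kHz, appears at 8 kHz.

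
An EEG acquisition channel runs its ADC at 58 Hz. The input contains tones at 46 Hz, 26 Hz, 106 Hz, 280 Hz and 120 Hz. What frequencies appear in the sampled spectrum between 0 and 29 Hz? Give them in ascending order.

fs/2 = 29 Hz.
46 Hz > fs/2 = 29 Hz, folds to fs − 46 Hz = 12 Hz.
26 Hz ≤ fs/2 = 29 Hz, passes unchanged.
106 Hz mod fs = 48 Hz.
48 Hz > fs/2 = 29 Hz, folds to fs − 48 Hz = 10 Hz.
280 Hz mod fs = 48 Hz.
48 Hz > fs/2 = 29 Hz, folds to fs − 48 Hz = 10 Hz.
120 Hz mod fs = 4 Hz.
4 Hz ≤ fs/2 = 29 Hz, appears at 4 Hz.
Distinct values: {4 Hz, 10 Hz, 12 Hz, 26 Hz}.

4 Hz, 10 Hz, 12 Hz, 26 Hz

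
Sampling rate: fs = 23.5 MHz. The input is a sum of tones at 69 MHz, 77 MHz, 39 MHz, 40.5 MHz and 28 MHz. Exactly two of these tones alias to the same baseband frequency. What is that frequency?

6.5 MHz

fs/2 = 11.75 MHz.
69 MHz mod fs = 22 MHz.
22 MHz > fs/2 = 11.75 MHz, folds to fs − 22 MHz = 1.5 MHz.
77 MHz mod fs = 6.5 MHz.
6.5 MHz ≤ fs/2 = 11.75 MHz, appears at 6.5 MHz.
39 MHz mod fs = 15.5 MHz.
15.5 MHz > fs/2 = 11.75 MHz, folds to fs − 15.5 MHz = 8 MHz.
40.5 MHz mod fs = 17 MHz.
17 MHz > fs/2 = 11.75 MHz, folds to fs − 17 MHz = 6.5 MHz.
28 MHz mod fs = 4.5 MHz.
4.5 MHz ≤ fs/2 = 11.75 MHz, appears at 4.5 MHz.
40.5 MHz and 77 MHz both map to 6.5 MHz.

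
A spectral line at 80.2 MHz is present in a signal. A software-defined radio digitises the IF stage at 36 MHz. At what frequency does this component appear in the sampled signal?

8.2 MHz

80.2 MHz mod fs = 8.2 MHz.
8.2 MHz ≤ fs/2 = 18 MHz, appears at 8.2 MHz.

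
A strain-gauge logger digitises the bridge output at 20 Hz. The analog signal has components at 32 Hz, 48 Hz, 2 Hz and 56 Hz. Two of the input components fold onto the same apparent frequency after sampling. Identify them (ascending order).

32 Hz, 48 Hz

fs/2 = 10 Hz.
32 Hz mod fs = 12 Hz.
12 Hz > fs/2 = 10 Hz, folds to fs − 12 Hz = 8 Hz.
48 Hz mod fs = 8 Hz.
8 Hz ≤ fs/2 = 10 Hz, appears at 8 Hz.
2 Hz ≤ fs/2 = 10 Hz, passes unchanged.
56 Hz mod fs = 16 Hz.
16 Hz > fs/2 = 10 Hz, folds to fs − 16 Hz = 4 Hz.
32 Hz and 48 Hz both map to 8 Hz.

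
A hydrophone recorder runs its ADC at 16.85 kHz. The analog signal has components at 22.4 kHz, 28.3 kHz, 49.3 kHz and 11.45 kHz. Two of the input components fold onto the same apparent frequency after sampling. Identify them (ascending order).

fs/2 = 8.425 kHz.
22.4 kHz mod fs = 5.55 kHz.
5.55 kHz ≤ fs/2 = 8.425 kHz, appears at 5.55 kHz.
28.3 kHz mod fs = 11.45 kHz.
11.45 kHz > fs/2 = 8.425 kHz, folds to fs − 11.45 kHz = 5.4 kHz.
49.3 kHz mod fs = 15.6 kHz.
15.6 kHz > fs/2 = 8.425 kHz, folds to fs − 15.6 kHz = 1.25 kHz.
11.45 kHz > fs/2 = 8.425 kHz, folds to fs − 11.45 kHz = 5.4 kHz.
11.45 kHz and 28.3 kHz both map to 5.4 kHz.

11.45 kHz, 28.3 kHz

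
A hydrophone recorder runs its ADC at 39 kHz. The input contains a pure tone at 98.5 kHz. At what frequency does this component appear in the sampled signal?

18.5 kHz

98.5 kHz mod fs = 20.5 kHz.
20.5 kHz > fs/2 = 19.5 kHz, folds to fs − 20.5 kHz = 18.5 kHz.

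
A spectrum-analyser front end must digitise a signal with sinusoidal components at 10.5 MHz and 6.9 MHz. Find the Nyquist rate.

21 MHz

Highest-frequency component: 10.5 MHz.
Nyquist rate = 2 × 10.5 MHz = 21 MHz.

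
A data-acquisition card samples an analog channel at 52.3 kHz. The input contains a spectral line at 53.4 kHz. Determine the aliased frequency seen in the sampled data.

53.4 kHz mod fs = 1.1 kHz.
1.1 kHz ≤ fs/2 = 26.15 kHz, appears at 1.1 kHz.

1.1 kHz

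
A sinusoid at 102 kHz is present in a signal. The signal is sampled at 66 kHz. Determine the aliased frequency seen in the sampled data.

30 kHz

102 kHz mod fs = 36 kHz.
36 kHz > fs/2 = 33 kHz, folds to fs − 36 kHz = 30 kHz.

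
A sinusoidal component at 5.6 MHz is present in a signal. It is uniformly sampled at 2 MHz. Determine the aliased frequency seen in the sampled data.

0.4 MHz

5.6 MHz mod fs = 1.6 MHz.
1.6 MHz > fs/2 = 1 MHz, folds to fs − 1.6 MHz = 0.4 MHz.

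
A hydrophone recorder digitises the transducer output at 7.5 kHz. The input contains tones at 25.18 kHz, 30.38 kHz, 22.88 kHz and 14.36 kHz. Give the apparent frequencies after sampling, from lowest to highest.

0.38 kHz, 0.64 kHz, 2.68 kHz

fs/2 = 3.75 kHz.
25.18 kHz mod fs = 2.68 kHz.
2.68 kHz ≤ fs/2 = 3.75 kHz, appears at 2.68 kHz.
30.38 kHz mod fs = 0.38 kHz.
0.38 kHz ≤ fs/2 = 3.75 kHz, appears at 0.38 kHz.
22.88 kHz mod fs = 0.38 kHz.
0.38 kHz ≤ fs/2 = 3.75 kHz, appears at 0.38 kHz.
14.36 kHz mod fs = 6.86 kHz.
6.86 kHz > fs/2 = 3.75 kHz, folds to fs − 6.86 kHz = 0.64 kHz.
Distinct values: {0.38 kHz, 0.64 kHz, 2.68 kHz}.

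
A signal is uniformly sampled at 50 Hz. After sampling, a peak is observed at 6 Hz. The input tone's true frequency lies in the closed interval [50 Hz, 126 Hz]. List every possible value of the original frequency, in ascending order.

Frequencies that alias to 6 Hz are k·fs ± 6 Hz for integer k ≥ 0.
k=0: 6 Hz.
k=1: 44 Hz, 56 Hz.
k=2: 94 Hz, 106 Hz.
k=3: 144 Hz, 156 Hz.
Within [50 Hz, 126 Hz]: 56 Hz, 94 Hz, 106 Hz.

56 Hz, 94 Hz, 106 Hz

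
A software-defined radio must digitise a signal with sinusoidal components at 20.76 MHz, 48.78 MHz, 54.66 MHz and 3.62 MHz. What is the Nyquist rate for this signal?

109.32 MHz

Highest-frequency component: 54.66 MHz.
Nyquist rate = 2 × 54.66 MHz = 109.32 MHz.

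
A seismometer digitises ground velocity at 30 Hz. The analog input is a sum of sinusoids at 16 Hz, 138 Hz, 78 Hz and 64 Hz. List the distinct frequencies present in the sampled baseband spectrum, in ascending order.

fs/2 = 15 Hz.
16 Hz > fs/2 = 15 Hz, folds to fs − 16 Hz = 14 Hz.
138 Hz mod fs = 18 Hz.
18 Hz > fs/2 = 15 Hz, folds to fs − 18 Hz = 12 Hz.
78 Hz mod fs = 18 Hz.
18 Hz > fs/2 = 15 Hz, folds to fs − 18 Hz = 12 Hz.
64 Hz mod fs = 4 Hz.
4 Hz ≤ fs/2 = 15 Hz, appears at 4 Hz.
Distinct values: {4 Hz, 12 Hz, 14 Hz}.

4 Hz, 12 Hz, 14 Hz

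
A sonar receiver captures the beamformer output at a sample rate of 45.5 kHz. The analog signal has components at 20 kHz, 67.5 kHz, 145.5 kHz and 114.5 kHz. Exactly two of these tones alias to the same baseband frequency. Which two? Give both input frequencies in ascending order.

fs/2 = 22.75 kHz.
20 kHz ≤ fs/2 = 22.75 kHz, passes unchanged.
67.5 kHz mod fs = 22 kHz.
22 kHz ≤ fs/2 = 22.75 kHz, appears at 22 kHz.
145.5 kHz mod fs = 9 kHz.
9 kHz ≤ fs/2 = 22.75 kHz, appears at 9 kHz.
114.5 kHz mod fs = 23.5 kHz.
23.5 kHz > fs/2 = 22.75 kHz, folds to fs − 23.5 kHz = 22 kHz.
67.5 kHz and 114.5 kHz both map to 22 kHz.

67.5 kHz, 114.5 kHz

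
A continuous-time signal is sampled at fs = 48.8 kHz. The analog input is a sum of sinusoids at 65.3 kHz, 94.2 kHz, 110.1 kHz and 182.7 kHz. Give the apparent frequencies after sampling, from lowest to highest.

fs/2 = 24.4 kHz.
65.3 kHz mod fs = 16.5 kHz.
16.5 kHz ≤ fs/2 = 24.4 kHz, appears at 16.5 kHz.
94.2 kHz mod fs = 45.4 kHz.
45.4 kHz > fs/2 = 24.4 kHz, folds to fs − 45.4 kHz = 3.4 kHz.
110.1 kHz mod fs = 12.5 kHz.
12.5 kHz ≤ fs/2 = 24.4 kHz, appears at 12.5 kHz.
182.7 kHz mod fs = 36.3 kHz.
36.3 kHz > fs/2 = 24.4 kHz, folds to fs − 36.3 kHz = 12.5 kHz.
Distinct values: {3.4 kHz, 12.5 kHz, 16.5 kHz}.

3.4 kHz, 12.5 kHz, 16.5 kHz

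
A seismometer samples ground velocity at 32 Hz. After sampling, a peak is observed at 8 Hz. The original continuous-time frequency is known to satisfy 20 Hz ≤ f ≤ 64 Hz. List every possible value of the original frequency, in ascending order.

24 Hz, 40 Hz, 56 Hz

Frequencies that alias to 8 Hz are k·fs ± 8 Hz for integer k ≥ 0.
k=0: 8 Hz.
k=1: 24 Hz, 40 Hz.
k=2: 56 Hz, 72 Hz.
k=3: 88 Hz, 104 Hz.
Within [20 Hz, 64 Hz]: 24 Hz, 40 Hz, 56 Hz.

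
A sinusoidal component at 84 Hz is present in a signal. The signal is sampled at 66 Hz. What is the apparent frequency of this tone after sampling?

84 Hz mod fs = 18 Hz.
18 Hz ≤ fs/2 = 33 Hz, appears at 18 Hz.

18 Hz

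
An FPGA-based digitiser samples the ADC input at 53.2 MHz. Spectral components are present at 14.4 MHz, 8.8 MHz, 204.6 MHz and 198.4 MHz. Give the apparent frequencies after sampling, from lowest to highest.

8.2 MHz, 8.8 MHz, 14.4 MHz

fs/2 = 26.6 MHz.
14.4 MHz ≤ fs/2 = 26.6 MHz, passes unchanged.
8.8 MHz ≤ fs/2 = 26.6 MHz, passes unchanged.
204.6 MHz mod fs = 45 MHz.
45 MHz > fs/2 = 26.6 MHz, folds to fs − 45 MHz = 8.2 MHz.
198.4 MHz mod fs = 38.8 MHz.
38.8 MHz > fs/2 = 26.6 MHz, folds to fs − 38.8 MHz = 14.4 MHz.
Distinct values: {8.2 MHz, 8.8 MHz, 14.4 MHz}.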